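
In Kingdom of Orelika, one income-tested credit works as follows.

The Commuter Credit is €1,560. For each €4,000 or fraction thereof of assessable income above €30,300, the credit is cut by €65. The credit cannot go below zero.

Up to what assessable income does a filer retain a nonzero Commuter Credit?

€122,300

After 23 increments the reduction is 23 × €65 = €1,495, leaving €65; one more increment wipes it out. Increment 23 ends at excess 23 × €4,000 = €92,000, so the highest qualifying income is €30,300 + €92,000 = €122,300.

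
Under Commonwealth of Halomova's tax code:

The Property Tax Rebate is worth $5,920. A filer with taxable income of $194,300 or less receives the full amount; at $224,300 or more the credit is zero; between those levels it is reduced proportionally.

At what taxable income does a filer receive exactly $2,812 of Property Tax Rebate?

$210,050

$2,812 is 2,812/5,920 of the full $5,920, so 3,108/5,920 of the $30,000 range has been used: income = $194,300 + $30,000 × 3,108/5,920 = $210,050.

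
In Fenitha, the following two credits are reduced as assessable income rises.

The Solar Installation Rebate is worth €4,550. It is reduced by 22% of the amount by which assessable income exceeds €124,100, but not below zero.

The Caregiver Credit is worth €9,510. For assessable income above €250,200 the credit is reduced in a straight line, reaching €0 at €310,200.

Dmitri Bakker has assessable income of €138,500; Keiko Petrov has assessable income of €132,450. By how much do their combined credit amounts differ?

€1,331

Dmitri (€138,500): Solar Installation Rebate: 22% of the €14,400 excess over €124,100 is €3,168; credit = €4,550 − €3,168 = €1,382. Caregiver Credit: €138,500 is at or below the €250,200 threshold, so the full €9,510 applies. total €1,382 + €9,510 = €10,892
Keiko (€132,450): Solar Installation Rebate: 22% of the €8,350 excess over €124,100 is €1,837; credit = €4,550 − €1,837 = €2,713. Caregiver Credit: €132,450 is at or below the €250,200 threshold, so the full €9,510 applies. total €2,713 + €9,510 = €12,223
Difference: |€10,892 − €12,223| = €1,331.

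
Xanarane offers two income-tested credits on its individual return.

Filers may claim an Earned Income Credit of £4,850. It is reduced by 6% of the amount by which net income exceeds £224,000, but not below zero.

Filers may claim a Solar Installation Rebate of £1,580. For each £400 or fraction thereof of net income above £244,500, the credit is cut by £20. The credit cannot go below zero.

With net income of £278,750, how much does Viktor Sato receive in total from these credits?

Earned Income Credit: 6% of the £54,750 excess over £224,000 is £3,285; credit = £4,850 − £3,285 = £1,565.
Solar Installation Rebate: income exceeds £244,500 by £34,250 → 86 increments × £20 = £1,720 ≥ base, so the credit is £0.
Total: £1,565 + £0 = £1,565.

£1,565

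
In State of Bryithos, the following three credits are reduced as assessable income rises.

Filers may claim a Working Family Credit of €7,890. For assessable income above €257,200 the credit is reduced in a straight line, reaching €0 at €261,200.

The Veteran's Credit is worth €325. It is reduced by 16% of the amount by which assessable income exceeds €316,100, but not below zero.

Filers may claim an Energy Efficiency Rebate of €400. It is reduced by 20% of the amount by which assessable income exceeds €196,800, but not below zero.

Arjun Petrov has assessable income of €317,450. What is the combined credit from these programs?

€109

Working Family Credit: €317,450 is at or above €261,200, so the credit is €0.
Veteran's Credit: 16% of the €1,350 excess over €316,100 is €216; credit = €325 − €216 = €109.
Energy Efficiency Rebate: 20% of the €120,650 excess over €196,800 is €24,130 ≥ base, so the credit is €0.
Total: €0 + €109 + €0 = €109.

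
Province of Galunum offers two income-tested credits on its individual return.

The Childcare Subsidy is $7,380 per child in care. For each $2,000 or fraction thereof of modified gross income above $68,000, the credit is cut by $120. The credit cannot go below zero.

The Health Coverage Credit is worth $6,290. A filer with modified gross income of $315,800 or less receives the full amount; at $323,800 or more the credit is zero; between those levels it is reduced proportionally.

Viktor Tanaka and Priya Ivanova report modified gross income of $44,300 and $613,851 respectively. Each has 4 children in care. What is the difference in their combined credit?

Viktor ($44,300): Childcare Subsidy: base = 4 × $7,380 = $29,520. $44,300 is at or below the $68,000 threshold, so the full $29,520 applies. Health Coverage Credit: $44,300 is at or below the $315,800 threshold, so the full $6,290 applies. total $29,520 + $6,290 = $35,810
Priya ($613,851): Childcare Subsidy: base = 4 × $7,380 = $29,520. income exceeds $68,000 by $545,851 → 273 increments × $120 = $32,760 ≥ base, so the credit is $0. Health Coverage Credit: $613,851 is at or above $323,800, so the credit is $0. total $0 + $0 = $0
Difference: |$35,810 − $0| = $35,810.

$35,810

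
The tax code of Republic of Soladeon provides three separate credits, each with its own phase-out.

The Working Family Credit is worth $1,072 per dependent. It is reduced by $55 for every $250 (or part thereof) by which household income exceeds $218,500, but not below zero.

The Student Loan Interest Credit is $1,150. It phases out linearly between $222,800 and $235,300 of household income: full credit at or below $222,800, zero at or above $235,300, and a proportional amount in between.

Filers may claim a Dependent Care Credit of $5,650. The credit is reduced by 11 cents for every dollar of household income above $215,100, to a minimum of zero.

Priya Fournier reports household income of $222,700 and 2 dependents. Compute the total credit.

Working Family Credit: base = 2 × $1,072 = $2,144. income exceeds $218,500 by $4,200, which is 17 full-or-partial $250 increments; reduction = 17 × $55 = $935, leaving $1,209.
Student Loan Interest Credit: $222,700 is at or below the $222,800 threshold, so the full $1,150 applies.
Dependent Care Credit: 11% of the $7,600 excess over $215,100 is $836; credit = $5,650 − $836 = $4,814.
Total: $1,209 + $1,150 + $4,814 = $7,173.

$7,173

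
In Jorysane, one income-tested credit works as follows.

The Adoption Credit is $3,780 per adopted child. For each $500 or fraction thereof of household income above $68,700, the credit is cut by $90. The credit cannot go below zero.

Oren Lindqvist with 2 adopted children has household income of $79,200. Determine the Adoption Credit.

Adoption Credit: base = 2 × $3,780 = $7,560. income exceeds $68,700 by $10,500, which is 21 full-or-partial $500 increments; reduction = 21 × $90 = $1,890, leaving $5,670.

$5,670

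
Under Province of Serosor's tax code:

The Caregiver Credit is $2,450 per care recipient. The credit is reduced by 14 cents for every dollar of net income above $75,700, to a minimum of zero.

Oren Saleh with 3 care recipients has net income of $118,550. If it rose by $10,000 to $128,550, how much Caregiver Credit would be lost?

At $118,550 — base = 3 × $2,450 = $7,350. 14% of the $42,850 excess over $75,700 is $5,999; credit = $7,350 − $5,999 = $1,351.
At $128,550 — base = 3 × $2,450 = $7,350. 14% of the $52,850 excess over $75,700 is $7,399 ≥ base, so the credit is $0.
Lost: $1,351 − $0 = $1,351.

$1,351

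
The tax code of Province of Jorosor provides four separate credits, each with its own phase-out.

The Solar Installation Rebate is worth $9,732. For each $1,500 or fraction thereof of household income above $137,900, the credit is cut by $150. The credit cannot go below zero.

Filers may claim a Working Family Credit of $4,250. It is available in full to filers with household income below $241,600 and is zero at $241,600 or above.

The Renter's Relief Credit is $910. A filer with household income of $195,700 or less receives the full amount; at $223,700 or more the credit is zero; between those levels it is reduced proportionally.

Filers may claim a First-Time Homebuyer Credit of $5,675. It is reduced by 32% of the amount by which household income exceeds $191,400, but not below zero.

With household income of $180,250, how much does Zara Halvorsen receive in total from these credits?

Solar Installation Rebate: income exceeds $137,900 by $42,350, which is 29 full-or-partial $1,500 increments; reduction = 29 × $150 = $4,350, leaving $5,382.
Working Family Credit: $180,250 is below the $241,600 cutoff, so the full $4,250 applies.
Renter's Relief Credit: $180,250 is at or below the $195,700 threshold, so the full $910 applies.
First-Time Homebuyer Credit: $180,250 is at or below the $191,400 threshold, so the full $5,675 applies.
Total: $5,382 + $4,250 + $910 + $5,675 = $16,217.

$16,217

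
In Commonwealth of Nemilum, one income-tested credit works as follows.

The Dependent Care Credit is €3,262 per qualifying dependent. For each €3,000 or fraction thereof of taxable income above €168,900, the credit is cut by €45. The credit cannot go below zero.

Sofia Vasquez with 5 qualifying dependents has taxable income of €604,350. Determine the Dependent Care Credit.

€9,740

Dependent Care Credit: base = 5 × €3,262 = €16,310. income exceeds €168,900 by €435,450, which is 146 full-or-partial €3,000 increments; reduction = 146 × €45 = €6,570, leaving €9,740.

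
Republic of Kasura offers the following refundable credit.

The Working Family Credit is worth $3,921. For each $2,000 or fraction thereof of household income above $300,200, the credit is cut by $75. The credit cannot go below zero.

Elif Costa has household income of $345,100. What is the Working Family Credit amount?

$2,196

Working Family Credit: income exceeds $300,200 by $44,900, which is 23 full-or-partial $2,000 increments; reduction = 23 × $75 = $1,725, leaving $2,196.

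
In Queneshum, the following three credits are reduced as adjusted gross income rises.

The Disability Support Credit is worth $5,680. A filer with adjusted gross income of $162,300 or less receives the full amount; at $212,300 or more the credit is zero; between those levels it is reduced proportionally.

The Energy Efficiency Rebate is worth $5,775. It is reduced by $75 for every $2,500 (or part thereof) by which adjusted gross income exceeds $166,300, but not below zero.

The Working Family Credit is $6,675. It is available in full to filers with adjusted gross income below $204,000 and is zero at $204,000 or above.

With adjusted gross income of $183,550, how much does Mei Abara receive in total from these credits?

Disability Support Credit: $183,550 is $21,250 into a $50,000 phase-out range, leaving 28,750/50,000 of the credit: $5,680 × 28,750/50,000 = $3,266.
Energy Efficiency Rebate: income exceeds $166,300 by $17,250, which is 7 full-or-partial $2,500 increments; reduction = 7 × $75 = $525, leaving $5,250.
Working Family Credit: $183,550 is below the $204,000 cutoff, so the full $6,675 applies.
Total: $3,266 + $5,250 + $6,675 = $15,191.

$15,191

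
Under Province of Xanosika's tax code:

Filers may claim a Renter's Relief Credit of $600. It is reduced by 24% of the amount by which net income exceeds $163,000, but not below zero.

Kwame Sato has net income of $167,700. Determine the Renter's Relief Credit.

Renter's Relief Credit: 24% of the $4,700 excess over $163,000 is $1,128 ≥ base, so the credit is $0.

$0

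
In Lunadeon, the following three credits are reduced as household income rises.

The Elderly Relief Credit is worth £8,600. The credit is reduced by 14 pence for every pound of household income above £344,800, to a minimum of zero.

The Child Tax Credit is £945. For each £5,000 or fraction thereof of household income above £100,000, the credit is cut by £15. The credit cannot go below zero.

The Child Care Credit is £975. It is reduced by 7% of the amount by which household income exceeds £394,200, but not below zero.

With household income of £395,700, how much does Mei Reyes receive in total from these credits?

£2,389

Elderly Relief Credit: 14% of the £50,900 excess over £344,800 is £7,126; credit = £8,600 − £7,126 = £1,474.
Child Tax Credit: income exceeds £100,000 by £295,700, which is 60 full-or-partial £5,000 increments; reduction = 60 × £15 = £900, leaving £45.
Child Care Credit: 7% of the £1,500 excess over £394,200 is £105; credit = £975 − £105 = £870.
Total: £1,474 + £45 + £870 = £2,389.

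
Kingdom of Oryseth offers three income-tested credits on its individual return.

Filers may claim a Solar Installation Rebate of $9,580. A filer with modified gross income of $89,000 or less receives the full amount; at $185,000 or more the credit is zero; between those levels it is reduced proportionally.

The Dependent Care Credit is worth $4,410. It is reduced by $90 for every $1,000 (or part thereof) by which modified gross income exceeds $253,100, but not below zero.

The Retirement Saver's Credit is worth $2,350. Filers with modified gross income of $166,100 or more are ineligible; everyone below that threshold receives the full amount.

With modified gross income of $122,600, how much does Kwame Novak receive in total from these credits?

$12,987

Solar Installation Rebate: $122,600 is $33,600 into a $96,000 phase-out range, leaving 62,400/96,000 of the credit: $9,580 × 62,400/96,000 = $6,227.
Dependent Care Credit: $122,600 is at or below the $253,100 threshold, so the full $4,410 applies.
Retirement Saver's Credit: $122,600 is below the $166,100 cutoff, so the full $2,350 applies.
Total: $6,227 + $4,410 + $2,350 = $12,987.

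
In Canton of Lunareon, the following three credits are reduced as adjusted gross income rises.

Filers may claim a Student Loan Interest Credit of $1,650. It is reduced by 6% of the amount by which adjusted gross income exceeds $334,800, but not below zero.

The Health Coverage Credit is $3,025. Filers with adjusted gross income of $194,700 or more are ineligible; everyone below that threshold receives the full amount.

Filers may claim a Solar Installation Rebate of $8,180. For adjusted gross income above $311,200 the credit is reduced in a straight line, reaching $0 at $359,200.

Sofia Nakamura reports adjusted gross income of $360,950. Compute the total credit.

Student Loan Interest Credit: 6% of the $26,150 excess over $334,800 is $1,569; credit = $1,650 − $1,569 = $81.
Health Coverage Credit: $360,950 meets or exceeds the $194,700 cutoff, so the credit is $0.
Solar Installation Rebate: $360,950 is at or above $359,200, so the credit is $0.
Total: $81 + $0 + $0 = $81.

$81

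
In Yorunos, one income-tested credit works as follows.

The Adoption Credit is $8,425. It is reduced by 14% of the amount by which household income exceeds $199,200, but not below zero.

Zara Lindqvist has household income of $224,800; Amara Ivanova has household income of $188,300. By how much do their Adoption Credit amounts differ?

Zara ($224,800): Adoption Credit: 14% of the $25,600 excess over $199,200 is $3,584; credit = $8,425 − $3,584 = $4,841.
Amara ($188,300): Adoption Credit: $188,300 is at or below the $199,200 threshold, so the full $8,425 applies.
Difference: |$4,841 − $8,425| = $3,584.

$3,584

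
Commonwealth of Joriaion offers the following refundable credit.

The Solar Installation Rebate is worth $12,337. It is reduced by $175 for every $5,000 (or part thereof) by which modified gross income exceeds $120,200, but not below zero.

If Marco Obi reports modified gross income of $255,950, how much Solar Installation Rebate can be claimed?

Solar Installation Rebate: income exceeds $120,200 by $135,750, which is 28 full-or-partial $5,000 increments; reduction = 28 × $175 = $4,900, leaving $7,437.

$7,437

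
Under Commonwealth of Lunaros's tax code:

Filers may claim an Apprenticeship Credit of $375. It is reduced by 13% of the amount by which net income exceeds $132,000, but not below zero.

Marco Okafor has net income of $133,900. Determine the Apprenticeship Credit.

$128

Apprenticeship Credit: 13% of the $1,900 excess over $132,000 is $247; credit = $375 − $247 = $128.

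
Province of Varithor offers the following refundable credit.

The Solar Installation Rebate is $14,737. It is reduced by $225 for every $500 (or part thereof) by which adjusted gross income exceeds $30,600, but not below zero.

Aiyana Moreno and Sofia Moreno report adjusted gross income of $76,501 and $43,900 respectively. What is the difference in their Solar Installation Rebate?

Aiyana ($76,501): Solar Installation Rebate: income exceeds $30,600 by $45,901 → 92 increments × $225 = $20,700 ≥ base, so the credit is $0.
Sofia ($43,900): Solar Installation Rebate: income exceeds $30,600 by $13,300, which is 27 full-or-partial $500 increments; reduction = 27 × $225 = $6,075, leaving $8,662.
Difference: |$0 − $8,662| = $8,662.

$8,662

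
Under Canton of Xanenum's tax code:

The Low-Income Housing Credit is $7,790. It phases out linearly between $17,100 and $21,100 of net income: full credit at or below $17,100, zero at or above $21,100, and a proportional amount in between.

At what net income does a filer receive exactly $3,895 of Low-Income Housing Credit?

$3,895 is 3,895/7,790 of the full $7,790, so 3,895/7,790 of the $4,000 range has been used: income = $17,100 + $4,000 × 3,895/7,790 = $19,100.

$19,100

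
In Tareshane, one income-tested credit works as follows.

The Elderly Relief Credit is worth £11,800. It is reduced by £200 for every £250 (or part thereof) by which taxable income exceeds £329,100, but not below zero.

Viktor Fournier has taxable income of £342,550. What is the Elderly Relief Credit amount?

Elderly Relief Credit: income exceeds £329,100 by £13,450, which is 54 full-or-partial £250 increments; reduction = 54 × £200 = £10,800, leaving £1,000.

£1,000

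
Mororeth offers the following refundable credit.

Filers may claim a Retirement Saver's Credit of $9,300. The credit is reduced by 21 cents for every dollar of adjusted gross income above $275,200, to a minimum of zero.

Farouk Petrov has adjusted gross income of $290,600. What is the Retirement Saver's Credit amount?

$6,066

Retirement Saver's Credit: 21% of the $15,400 excess over $275,200 is $3,234; credit = $9,300 − $3,234 = $6,066.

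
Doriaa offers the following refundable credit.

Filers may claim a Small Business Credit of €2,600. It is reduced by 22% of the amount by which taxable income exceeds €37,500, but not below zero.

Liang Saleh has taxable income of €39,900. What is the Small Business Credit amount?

€2,072

Small Business Credit: 22% of the €2,400 excess over €37,500 is €528; credit = €2,600 − €528 = €2,072.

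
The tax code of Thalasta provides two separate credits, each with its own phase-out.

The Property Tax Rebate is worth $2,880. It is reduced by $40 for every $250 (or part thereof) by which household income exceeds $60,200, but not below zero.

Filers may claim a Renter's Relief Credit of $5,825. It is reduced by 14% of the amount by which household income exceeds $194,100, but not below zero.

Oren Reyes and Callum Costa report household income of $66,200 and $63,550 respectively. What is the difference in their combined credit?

$400

Oren ($66,200): Property Tax Rebate: income exceeds $60,200 by $6,000, which is 24 full-or-partial $250 increments; reduction = 24 × $40 = $960, leaving $1,920. Renter's Relief Credit: $66,200 is at or below the $194,100 threshold, so the full $5,825 applies. total $1,920 + $5,825 = $7,745
Callum ($63,550): Property Tax Rebate: income exceeds $60,200 by $3,350, which is 14 full-or-partial $250 increments; reduction = 14 × $40 = $560, leaving $2,320. Renter's Relief Credit: $63,550 is at or below the $194,100 threshold, so the full $5,825 applies. total $2,320 + $5,825 = $8,145
Difference: |$7,745 − $8,145| = $400.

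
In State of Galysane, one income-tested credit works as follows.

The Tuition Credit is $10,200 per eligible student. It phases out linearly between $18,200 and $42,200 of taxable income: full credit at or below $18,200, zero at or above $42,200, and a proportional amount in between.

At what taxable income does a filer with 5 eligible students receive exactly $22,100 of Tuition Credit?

Full credit = 5 × $10,200 = $51,000.
$22,100 is 22,100/51,000 of the full $51,000, so 28,900/51,000 of the $24,000 range has been used: income = $18,200 + $24,000 × 28,900/51,000 = $31,800.

$31,800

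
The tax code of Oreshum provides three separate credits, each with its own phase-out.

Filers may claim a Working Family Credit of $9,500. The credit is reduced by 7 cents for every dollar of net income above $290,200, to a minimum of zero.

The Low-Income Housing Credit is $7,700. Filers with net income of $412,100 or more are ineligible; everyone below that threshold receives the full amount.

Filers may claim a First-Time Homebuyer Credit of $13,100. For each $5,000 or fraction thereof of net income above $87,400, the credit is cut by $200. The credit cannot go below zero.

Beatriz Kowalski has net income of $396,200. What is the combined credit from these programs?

$10,480

Working Family Credit: 7% of the $106,000 excess over $290,200 is $7,420; credit = $9,500 − $7,420 = $2,080.
Low-Income Housing Credit: $396,200 is below the $412,100 cutoff, so the full $7,700 applies.
First-Time Homebuyer Credit: income exceeds $87,400 by $308,800, which is 62 full-or-partial $5,000 increments; reduction = 62 × $200 = $12,400, leaving $700.
Total: $2,080 + $7,700 + $700 = $10,480.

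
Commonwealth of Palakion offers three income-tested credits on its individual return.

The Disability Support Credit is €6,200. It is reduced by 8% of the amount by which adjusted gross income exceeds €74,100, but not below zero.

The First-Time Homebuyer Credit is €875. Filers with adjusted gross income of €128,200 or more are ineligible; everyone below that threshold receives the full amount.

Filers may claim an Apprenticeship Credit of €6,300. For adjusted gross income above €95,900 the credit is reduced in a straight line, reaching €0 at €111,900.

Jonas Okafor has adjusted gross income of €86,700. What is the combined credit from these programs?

€12,367

Disability Support Credit: 8% of the €12,600 excess over €74,100 is €1,008; credit = €6,200 − €1,008 = €5,192.
First-Time Homebuyer Credit: €86,700 is below the €128,200 cutoff, so the full €875 applies.
Apprenticeship Credit: €86,700 is at or below the €95,900 threshold, so the full €6,300 applies.
Total: €5,192 + €875 + €6,300 = €12,367.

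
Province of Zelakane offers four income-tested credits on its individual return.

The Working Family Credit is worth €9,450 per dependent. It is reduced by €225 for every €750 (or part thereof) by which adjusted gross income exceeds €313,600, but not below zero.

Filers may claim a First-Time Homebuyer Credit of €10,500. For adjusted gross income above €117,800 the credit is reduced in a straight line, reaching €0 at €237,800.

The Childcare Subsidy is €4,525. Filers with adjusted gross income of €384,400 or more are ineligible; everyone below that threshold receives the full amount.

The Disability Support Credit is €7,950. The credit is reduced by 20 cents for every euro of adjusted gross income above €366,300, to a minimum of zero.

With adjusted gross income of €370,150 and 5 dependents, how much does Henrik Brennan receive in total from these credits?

€41,855

Working Family Credit: base = 5 × €9,450 = €47,250. income exceeds €313,600 by €56,550, which is 76 full-or-partial €750 increments; reduction = 76 × €225 = €17,100, leaving €30,150.
First-Time Homebuyer Credit: €370,150 is at or above €237,800, so the credit is €0.
Childcare Subsidy: €370,150 is below the €384,400 cutoff, so the full €4,525 applies.
Disability Support Credit: 20% of the €3,850 excess over €366,300 is €770; credit = €7,950 − €770 = €7,180.
Total: €30,150 + €0 + €4,525 + €7,180 = €41,855.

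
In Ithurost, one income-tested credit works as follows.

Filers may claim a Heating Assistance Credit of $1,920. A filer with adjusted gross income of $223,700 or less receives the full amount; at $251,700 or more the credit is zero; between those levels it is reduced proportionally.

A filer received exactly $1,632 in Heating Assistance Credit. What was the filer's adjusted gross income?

$227,900

$1,632 is 1,632/1,920 of the full $1,920, so 288/1,920 of the $28,000 range has been used: income = $223,700 + $28,000 × 288/1,920 = $227,900.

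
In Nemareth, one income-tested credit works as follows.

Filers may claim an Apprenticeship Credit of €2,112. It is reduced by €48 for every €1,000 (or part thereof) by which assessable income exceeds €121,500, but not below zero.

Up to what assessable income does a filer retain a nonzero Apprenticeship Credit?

After 43 increments the reduction is 43 × €48 = €2,064, leaving €48; one more increment wipes it out. Increment 43 ends at excess 43 × €1,000 = €43,000, so the highest qualifying income is €121,500 + €43,000 = €164,500.

€164,500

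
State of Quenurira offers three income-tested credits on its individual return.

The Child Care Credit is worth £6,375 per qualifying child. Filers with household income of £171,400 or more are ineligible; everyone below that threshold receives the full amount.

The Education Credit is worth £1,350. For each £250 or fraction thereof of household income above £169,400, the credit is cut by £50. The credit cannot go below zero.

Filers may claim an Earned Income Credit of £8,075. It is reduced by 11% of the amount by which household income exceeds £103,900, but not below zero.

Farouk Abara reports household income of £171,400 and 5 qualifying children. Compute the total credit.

Child Care Credit: base = 5 × £6,375 = £31,875. £171,400 meets or exceeds the £171,400 cutoff, so the credit is £0.
Education Credit: income exceeds £169,400 by £2,000, which is 8 full-or-partial £250 increments; reduction = 8 × £50 = £400, leaving £950.
Earned Income Credit: 11% of the £67,500 excess over £103,900 is £7,425; credit = £8,075 − £7,425 = £650.
Total: £0 + £950 + £650 = £1,600.

£1,600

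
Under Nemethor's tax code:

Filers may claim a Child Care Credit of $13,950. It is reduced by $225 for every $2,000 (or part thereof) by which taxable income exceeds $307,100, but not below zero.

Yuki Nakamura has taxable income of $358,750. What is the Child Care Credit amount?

Child Care Credit: income exceeds $307,100 by $51,650, which is 26 full-or-partial $2,000 increments; reduction = 26 × $225 = $5,850, leaving $8,100.

$8,100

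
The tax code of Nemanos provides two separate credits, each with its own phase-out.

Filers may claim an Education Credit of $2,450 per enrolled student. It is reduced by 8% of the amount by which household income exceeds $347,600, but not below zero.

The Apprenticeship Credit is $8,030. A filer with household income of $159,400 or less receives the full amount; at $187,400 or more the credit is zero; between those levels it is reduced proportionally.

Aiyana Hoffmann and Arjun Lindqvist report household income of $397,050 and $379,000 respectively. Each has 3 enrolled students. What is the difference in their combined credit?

Aiyana ($397,050): Education Credit: base = 3 × $2,450 = $7,350. 8% of the $49,450 excess over $347,600 is $3,956; credit = $7,350 − $3,956 = $3,394. Apprenticeship Credit: $397,050 is at or above $187,400, so the credit is $0. total $3,394 + $0 = $3,394
Arjun ($379,000): Education Credit: base = 3 × $2,450 = $7,350. 8% of the $31,400 excess over $347,600 is $2,512; credit = $7,350 − $2,512 = $4,838. Apprenticeship Credit: $379,000 is at or above $187,400, so the credit is $0. total $4,838 + $0 = $4,838
Difference: |$3,394 − $4,838| = $1,444.

$1,444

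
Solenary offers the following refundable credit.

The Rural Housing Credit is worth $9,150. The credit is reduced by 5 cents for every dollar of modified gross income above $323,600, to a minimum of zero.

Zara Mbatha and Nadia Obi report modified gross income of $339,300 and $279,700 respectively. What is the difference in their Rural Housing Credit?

Zara ($339,300): Rural Housing Credit: 5% of the $15,700 excess over $323,600 is $785; credit = $9,150 − $785 = $8,365.
Nadia ($279,700): Rural Housing Credit: $279,700 is at or below the $323,600 threshold, so the full $9,150 applies.
Difference: |$8,365 − $9,150| = $785.

$785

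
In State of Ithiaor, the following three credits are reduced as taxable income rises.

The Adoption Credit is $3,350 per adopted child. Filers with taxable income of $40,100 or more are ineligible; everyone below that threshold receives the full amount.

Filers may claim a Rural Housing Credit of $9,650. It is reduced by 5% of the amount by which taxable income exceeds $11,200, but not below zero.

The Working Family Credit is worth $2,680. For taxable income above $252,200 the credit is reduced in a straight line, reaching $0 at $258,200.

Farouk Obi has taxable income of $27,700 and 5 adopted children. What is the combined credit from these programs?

$28,255

Adoption Credit: base = 5 × $3,350 = $16,750. $27,700 is below the $40,100 cutoff, so the full $16,750 applies.
Rural Housing Credit: 5% of the $16,500 excess over $11,200 is $825; credit = $9,650 − $825 = $8,825.
Working Family Credit: $27,700 is at or below the $252,200 threshold, so the full $2,680 applies.
Total: $16,750 + $8,825 + $2,680 = $28,255.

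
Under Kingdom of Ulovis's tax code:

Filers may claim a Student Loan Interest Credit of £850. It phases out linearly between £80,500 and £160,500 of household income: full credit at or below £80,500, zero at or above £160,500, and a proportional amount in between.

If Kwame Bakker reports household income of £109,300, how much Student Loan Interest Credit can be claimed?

£544

Student Loan Interest Credit: £109,300 is £28,800 into a £80,000 phase-out range, leaving 51,200/80,000 of the credit: £850 × 51,200/80,000 = £544.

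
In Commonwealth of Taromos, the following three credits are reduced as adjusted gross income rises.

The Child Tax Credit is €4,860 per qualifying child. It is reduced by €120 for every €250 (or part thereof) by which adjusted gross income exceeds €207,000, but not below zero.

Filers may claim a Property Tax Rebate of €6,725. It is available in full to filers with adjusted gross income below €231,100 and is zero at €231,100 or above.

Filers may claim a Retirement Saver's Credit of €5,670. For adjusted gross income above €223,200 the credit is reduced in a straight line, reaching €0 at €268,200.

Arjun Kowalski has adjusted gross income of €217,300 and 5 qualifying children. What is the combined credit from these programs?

€31,655

Child Tax Credit: base = 5 × €4,860 = €24,300. income exceeds €207,000 by €10,300, which is 42 full-or-partial €250 increments; reduction = 42 × €120 = €5,040, leaving €19,260.
Property Tax Rebate: €217,300 is below the €231,100 cutoff, so the full €6,725 applies.
Retirement Saver's Credit: €217,300 is at or below the €223,200 threshold, so the full €5,670 applies.
Total: €19,260 + €6,725 + €5,670 = €31,655.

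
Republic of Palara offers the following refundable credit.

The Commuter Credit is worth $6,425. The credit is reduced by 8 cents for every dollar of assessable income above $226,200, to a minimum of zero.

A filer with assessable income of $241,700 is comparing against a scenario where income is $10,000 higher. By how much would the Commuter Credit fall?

$800

At $241,700 — 8% of the $15,500 excess over $226,200 is $1,240; credit = $6,425 − $1,240 = $5,185.
At $251,700 — 8% of the $25,500 excess over $226,200 is $2,040; credit = $6,425 − $2,040 = $4,385.
Lost: $5,185 − $4,385 = $800.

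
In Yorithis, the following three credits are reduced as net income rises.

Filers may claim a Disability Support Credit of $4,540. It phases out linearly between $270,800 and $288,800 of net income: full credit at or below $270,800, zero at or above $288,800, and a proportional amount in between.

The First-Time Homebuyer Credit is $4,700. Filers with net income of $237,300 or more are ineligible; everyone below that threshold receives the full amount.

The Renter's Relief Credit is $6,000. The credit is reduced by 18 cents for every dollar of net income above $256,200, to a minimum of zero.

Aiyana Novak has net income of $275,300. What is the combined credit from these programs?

Disability Support Credit: $275,300 is $4,500 into a $18,000 phase-out range, leaving 13,500/18,000 of the credit: $4,540 × 13,500/18,000 = $3,405.
First-Time Homebuyer Credit: $275,300 meets or exceeds the $237,300 cutoff, so the credit is $0.
Renter's Relief Credit: 18% of the $19,100 excess over $256,200 is $3,438; credit = $6,000 − $3,438 = $2,562.
Total: $3,405 + $0 + $2,562 = $5,967.

$5,967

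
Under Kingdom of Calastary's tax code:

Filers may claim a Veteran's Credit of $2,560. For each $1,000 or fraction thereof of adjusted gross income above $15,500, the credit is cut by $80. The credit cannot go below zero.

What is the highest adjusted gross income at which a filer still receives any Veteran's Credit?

After 31 increments the reduction is 31 × $80 = $2,480, leaving $80; one more increment wipes it out. Increment 31 ends at excess 31 × $1,000 = $31,000, so the highest qualifying income is $15,500 + $31,000 = $46,500.

$46,500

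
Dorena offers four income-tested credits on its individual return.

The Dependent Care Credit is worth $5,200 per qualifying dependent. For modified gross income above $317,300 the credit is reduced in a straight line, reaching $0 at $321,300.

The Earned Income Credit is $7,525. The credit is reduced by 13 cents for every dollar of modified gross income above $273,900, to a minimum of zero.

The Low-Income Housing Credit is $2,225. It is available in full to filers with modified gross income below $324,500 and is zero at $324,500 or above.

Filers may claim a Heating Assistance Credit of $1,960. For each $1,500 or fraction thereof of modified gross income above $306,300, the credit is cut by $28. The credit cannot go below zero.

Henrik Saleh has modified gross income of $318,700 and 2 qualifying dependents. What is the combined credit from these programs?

Dependent Care Credit: base = 2 × $5,200 = $10,400. $318,700 is $1,400 into a $4,000 phase-out range, leaving 2,600/4,000 of the credit: $10,400 × 2,600/4,000 = $6,760.
Earned Income Credit: 13% of the $44,800 excess over $273,900 is $5,824; credit = $7,525 − $5,824 = $1,701.
Low-Income Housing Credit: $318,700 is below the $324,500 cutoff, so the full $2,225 applies.
Heating Assistance Credit: income exceeds $306,300 by $12,400, which is 9 full-or-partial $1,500 increments; reduction = 9 × $28 = $252, leaving $1,708.
Total: $6,760 + $1,701 + $2,225 + $1,708 = $12,394.

$12,394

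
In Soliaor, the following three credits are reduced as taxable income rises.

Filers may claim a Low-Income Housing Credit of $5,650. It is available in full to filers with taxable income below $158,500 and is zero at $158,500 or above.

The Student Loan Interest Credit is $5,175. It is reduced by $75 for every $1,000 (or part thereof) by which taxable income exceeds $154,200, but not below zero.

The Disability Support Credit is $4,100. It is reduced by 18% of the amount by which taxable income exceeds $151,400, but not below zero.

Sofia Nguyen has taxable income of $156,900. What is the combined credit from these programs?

Low-Income Housing Credit: $156,900 is below the $158,500 cutoff, so the full $5,650 applies.
Student Loan Interest Credit: income exceeds $154,200 by $2,700, which is 3 full-or-partial $1,000 increments; reduction = 3 × $75 = $225, leaving $4,950.
Disability Support Credit: 18% of the $5,500 excess over $151,400 is $990; credit = $4,100 − $990 = $3,110.
Total: $5,650 + $4,950 + $3,110 = $13,710.

$13,710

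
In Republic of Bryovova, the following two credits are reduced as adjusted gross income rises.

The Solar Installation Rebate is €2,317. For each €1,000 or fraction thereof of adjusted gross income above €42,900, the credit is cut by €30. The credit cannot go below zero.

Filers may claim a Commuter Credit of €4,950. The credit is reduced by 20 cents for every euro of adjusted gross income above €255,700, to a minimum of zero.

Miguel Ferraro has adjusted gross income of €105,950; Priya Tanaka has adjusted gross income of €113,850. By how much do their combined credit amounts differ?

Miguel (€105,950): Solar Installation Rebate: income exceeds €42,900 by €63,050, which is 64 full-or-partial €1,000 increments; reduction = 64 × €30 = €1,920, leaving €397. Commuter Credit: €105,950 is at or below the €255,700 threshold, so the full €4,950 applies. total €397 + €4,950 = €5,347
Priya (€113,850): Solar Installation Rebate: income exceeds €42,900 by €70,950, which is 71 full-or-partial €1,000 increments; reduction = 71 × €30 = €2,130, leaving €187. Commuter Credit: €113,850 is at or below the €255,700 threshold, so the full €4,950 applies. total €187 + €4,950 = €5,137
Difference: |€5,347 − €5,137| = €210.

€210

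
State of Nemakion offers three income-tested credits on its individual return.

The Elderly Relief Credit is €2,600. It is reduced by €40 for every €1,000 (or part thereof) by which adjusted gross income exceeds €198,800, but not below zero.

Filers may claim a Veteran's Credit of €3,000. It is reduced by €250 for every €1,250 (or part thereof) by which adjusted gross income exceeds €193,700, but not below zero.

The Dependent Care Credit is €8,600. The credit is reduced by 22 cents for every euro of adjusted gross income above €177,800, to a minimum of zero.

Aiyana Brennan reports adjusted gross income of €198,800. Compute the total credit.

Elderly Relief Credit: €198,800 is at or below the €198,800 threshold, so the full €2,600 applies.
Veteran's Credit: income exceeds €193,700 by €5,100, which is 5 full-or-partial €1,250 increments; reduction = 5 × €250 = €1,250, leaving €1,750.
Dependent Care Credit: 22% of the €21,000 excess over €177,800 is €4,620; credit = €8,600 − €4,620 = €3,980.
Total: €2,600 + €1,750 + €3,980 = €8,330.

€8,330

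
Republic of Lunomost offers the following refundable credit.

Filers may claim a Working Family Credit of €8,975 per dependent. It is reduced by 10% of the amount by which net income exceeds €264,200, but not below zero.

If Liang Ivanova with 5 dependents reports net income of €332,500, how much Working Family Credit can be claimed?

€38,045

Working Family Credit: base = 5 × €8,975 = €44,875. 10% of the €68,300 excess over €264,200 is €6,830; credit = €44,875 − €6,830 = €38,045.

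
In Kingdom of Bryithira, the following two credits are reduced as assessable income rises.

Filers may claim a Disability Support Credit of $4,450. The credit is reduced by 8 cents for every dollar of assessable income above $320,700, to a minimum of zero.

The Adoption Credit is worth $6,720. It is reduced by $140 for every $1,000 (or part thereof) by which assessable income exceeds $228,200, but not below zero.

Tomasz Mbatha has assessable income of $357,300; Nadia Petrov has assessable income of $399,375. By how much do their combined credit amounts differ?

$1,522

Tomasz ($357,300): Disability Support Credit: 8% of the $36,600 excess over $320,700 is $2,928; credit = $4,450 − $2,928 = $1,522. Adoption Credit: income exceeds $228,200 by $129,100 → 130 increments × $140 = $18,200 ≥ base, so the credit is $0. total $1,522 + $0 = $1,522
Nadia ($399,375): Disability Support Credit: 8% of the $78,675 excess over $320,700 is $6,294 ≥ base, so the credit is $0. Adoption Credit: income exceeds $228,200 by $171,175 → 172 increments × $140 = $24,080 ≥ base, so the credit is $0. total $0 + $0 = $0
Difference: |$1,522 − $0| = $1,522.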